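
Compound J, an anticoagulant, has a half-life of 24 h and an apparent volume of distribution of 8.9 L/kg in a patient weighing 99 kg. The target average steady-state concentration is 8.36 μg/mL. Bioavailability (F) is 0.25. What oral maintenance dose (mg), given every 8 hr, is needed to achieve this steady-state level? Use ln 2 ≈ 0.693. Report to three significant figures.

6810 mg

Total Vd = 8.9 × 99 = 881.1 L
CL = ln 2 · Vd / t½ = 0.693 × 881.1 / 24 = 25.44 L/h
D = CL × Css × τ / F = 25.44 × 8.36 × 8 / 0.25 = 6806 mg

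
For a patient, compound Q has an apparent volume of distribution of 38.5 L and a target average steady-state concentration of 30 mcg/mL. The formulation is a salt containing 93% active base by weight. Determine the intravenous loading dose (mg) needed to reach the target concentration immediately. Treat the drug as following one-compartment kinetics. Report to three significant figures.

1240 mg

The loading dose fills Vd to the target concentration.
LD = Vd × C / S = 38.50 × 30.00 / 0.93 = 1242 mg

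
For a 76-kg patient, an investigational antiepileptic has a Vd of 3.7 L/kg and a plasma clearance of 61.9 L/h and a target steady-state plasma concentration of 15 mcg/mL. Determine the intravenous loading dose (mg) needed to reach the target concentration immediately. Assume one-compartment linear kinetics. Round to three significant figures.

Vd(total) = 76 kg × 3.7 L/kg = 281.2 L
LD = Vd × C = 281.2 × 15.00 = 4218 mg

4220 mg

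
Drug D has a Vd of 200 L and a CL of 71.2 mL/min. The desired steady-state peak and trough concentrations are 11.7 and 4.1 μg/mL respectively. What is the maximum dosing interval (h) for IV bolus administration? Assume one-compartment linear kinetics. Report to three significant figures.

49.1 h

Convert clearance: 71.2 mL/min × 60 min/h ÷ 1000 mL/L = 4.272 L/h
k = CL / Vd = 4.272 / 200.0 = 0.02136 h⁻¹
Between IV bolus doses, concentration decays as C = C₀·e^(−kτ), so C_peak/C_trough = e^(kτ).
τ_max = ln(C_peak/C_trough) / k = ln(11.7/4.1) / 0.02136 = 1.049 / 0.02136 = 49.11 h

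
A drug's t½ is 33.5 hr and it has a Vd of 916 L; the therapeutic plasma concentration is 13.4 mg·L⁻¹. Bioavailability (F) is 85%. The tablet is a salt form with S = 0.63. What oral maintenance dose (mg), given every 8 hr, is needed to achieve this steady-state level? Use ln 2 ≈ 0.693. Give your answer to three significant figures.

CL = 0.693 × Vd / t½ = 0.693 × 916.0 / 33.5 = 18.95 L/h
D = CL × Css × τ / F / S = 18.95 × 13.4 × 8 / 0.85 / 0.63 = 3794 mg

3790 mg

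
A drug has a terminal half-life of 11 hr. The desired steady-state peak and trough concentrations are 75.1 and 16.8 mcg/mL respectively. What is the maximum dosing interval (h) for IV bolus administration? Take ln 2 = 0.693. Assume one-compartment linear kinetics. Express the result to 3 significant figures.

23.8 h

k = 0.693 / t½ = 0.693 / 11 = 0.06300 h⁻¹
Between IV bolus doses, concentration decays as C = C₀·e^(−kτ), so C_peak/C_trough = e^(kτ).
τ_max = ln(C_peak/C_trough) / k = ln(75.1/16.8) / 0.06300 = 1.497 / 0.06300 = 23.76 h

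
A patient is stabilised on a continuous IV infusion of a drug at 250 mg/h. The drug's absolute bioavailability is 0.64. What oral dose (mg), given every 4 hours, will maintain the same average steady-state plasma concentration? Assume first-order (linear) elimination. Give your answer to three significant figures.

1560 mg

To maintain the same Css, the systemic dosing rate must be unchanged: F·D/τ = infusion rate.
D = rate × τ / F = 250 × 4 / 0.64 = 1563 mg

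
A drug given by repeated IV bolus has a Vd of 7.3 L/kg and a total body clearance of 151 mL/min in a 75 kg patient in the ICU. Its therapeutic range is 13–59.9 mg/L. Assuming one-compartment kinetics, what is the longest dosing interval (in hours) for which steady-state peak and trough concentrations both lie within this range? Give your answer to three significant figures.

Vd = 7.3 L/kg × 75 kg = 547.5 L
CL = 151 mL/min = 151 × 0.06 = 9.060 L/h
k = CL / Vd = 9.060 / 547.5 = 0.01655 h⁻¹
Between IV bolus doses, concentration decays as C = C₀·e^(−kτ), so C_peak/C_trough = e^(kτ).
τ_max = ln(C_peak/C_trough) / k = ln(59.9/13) / 0.01655 = 1.528 / 0.01655 = 92.33 h

92.3 h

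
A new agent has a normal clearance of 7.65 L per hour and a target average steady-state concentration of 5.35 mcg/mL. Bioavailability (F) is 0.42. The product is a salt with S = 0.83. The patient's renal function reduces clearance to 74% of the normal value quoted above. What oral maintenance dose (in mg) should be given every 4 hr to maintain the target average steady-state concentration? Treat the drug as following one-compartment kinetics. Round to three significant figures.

348 mg

Patient clearance = 0.74 × 7.650 = 5.661 L/h
D = CL × Css × τ / F / S = 5.661 × 5.35 × 4 / 0.42 / 0.83 = 347.5 mg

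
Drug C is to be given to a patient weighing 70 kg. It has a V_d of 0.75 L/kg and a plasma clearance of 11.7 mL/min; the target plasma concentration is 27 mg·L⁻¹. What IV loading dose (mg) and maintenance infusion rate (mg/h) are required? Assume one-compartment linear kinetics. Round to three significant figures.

(a) 1420 mg; (b) 19.0 mg/h

Vd(total) = 70 kg × 0.75 L/kg = 52.50 L
Loading: fill Vd to C_target → 52.50 L × 27 mg/L = 1418 mg
CL = 11.7 mL/min = 11.7 × 0.06 = 0.7020 L/h
Infusion rate = 0.7020 L/h × 27 mg/L = 18.95 mg/h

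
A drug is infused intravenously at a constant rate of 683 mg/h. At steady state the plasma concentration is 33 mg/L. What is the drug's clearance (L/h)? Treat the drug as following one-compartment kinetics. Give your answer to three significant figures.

At steady state, infusion rate = CL × Css, so CL = rate / Css.
CL = 683 / 33 = 20.70 L/h

20.7 L/h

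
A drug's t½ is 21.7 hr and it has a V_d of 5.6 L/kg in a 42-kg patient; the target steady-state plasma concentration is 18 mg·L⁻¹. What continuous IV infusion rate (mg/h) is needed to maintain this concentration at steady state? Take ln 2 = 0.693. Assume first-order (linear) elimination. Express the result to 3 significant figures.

Total Vd = 5.6 × 42 = 235.2 L
CL = 0.693 × Vd / t½ = 0.693 × 235.2 / 21.7 = 7.511 L/h
Infusion rate = CL × Css = 7.511 × 18 = 135.2 mg/h

135 mg/h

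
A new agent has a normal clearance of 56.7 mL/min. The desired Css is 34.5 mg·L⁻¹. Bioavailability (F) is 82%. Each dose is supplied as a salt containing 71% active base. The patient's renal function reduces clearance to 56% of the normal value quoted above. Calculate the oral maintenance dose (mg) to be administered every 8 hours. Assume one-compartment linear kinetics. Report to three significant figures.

CL = 56.7 mL/min × 60/1000 = 3.402 L/h
Patient clearance = 0.56 × 3.402 = 1.905 L/h
D = CL × Css × τ / F / S = 1.905 × 34.5 × 8 / 0.82 / 0.71 = 903.1 mg

903 mg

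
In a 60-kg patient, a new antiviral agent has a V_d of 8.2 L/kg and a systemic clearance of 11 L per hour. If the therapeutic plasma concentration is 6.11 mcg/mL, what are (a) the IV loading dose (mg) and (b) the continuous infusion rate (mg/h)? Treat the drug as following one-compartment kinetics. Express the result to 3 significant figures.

Vd(total) = 60 kg × 8.2 L/kg = 492.0 L
LD = Vd · C_target = 492.0 × 6.11 = 3006 mg
Infusion rate = 11.00 L/h × 6.11 mg/L = 67.21 mg/h

(a) 3010 mg; (b) 67.2 mg/h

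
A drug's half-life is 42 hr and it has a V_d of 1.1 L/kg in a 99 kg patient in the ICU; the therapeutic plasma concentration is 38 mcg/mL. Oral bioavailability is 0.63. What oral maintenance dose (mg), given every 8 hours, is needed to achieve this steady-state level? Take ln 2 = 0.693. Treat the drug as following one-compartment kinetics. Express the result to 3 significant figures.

Vd(total) = 99 kg × 1.1 L/kg = 108.9 L
CL = ln 2 · Vd / t½ = 0.693 × 108.9 / 42 = 1.797 L/h
D = CL × Css × τ / F = 1.797 × 38 × 8 / 0.63 = 867.1 mg

867 mg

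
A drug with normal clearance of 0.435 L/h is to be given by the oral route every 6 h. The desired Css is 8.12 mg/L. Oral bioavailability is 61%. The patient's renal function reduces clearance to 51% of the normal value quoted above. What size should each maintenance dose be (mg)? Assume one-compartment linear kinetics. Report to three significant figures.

Patient clearance = 0.51 × 0.4350 = 0.2219 L/h
D = CL × Css × τ / F = 0.2219 × 8.12 × 6 / 0.61 = 17.72 mg

17.7 mg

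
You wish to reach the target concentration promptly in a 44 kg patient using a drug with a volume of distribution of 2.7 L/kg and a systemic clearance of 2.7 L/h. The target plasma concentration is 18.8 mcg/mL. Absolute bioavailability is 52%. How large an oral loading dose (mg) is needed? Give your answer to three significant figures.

Total Vd = 2.7 × 44 = 118.8 L
The loading dose fills Vd to the target concentration; clearance is irrelevant here.
LD = Vd × C / F = 118.8 × 18.80 / 0.52 = 4295 mg

4300 mg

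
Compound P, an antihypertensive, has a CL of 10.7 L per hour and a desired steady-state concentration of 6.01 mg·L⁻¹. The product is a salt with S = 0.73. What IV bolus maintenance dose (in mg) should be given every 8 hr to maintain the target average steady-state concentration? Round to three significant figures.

705 mg

D = CL × Css × τ / S = 10.70 × 6.01 × 8 / 0.73 = 704.7 mg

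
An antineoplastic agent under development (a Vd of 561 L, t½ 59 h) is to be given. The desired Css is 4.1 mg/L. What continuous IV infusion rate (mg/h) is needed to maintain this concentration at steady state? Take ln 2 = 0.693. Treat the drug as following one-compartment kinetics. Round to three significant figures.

27.0 mg/h

k = 0.693/59 = 0.01175 h⁻¹, so CL = k·Vd = 0.01175 × 561.0 = 6.592 L/h
Infusion rate = CL × Css = 6.592 × 4.1 = 27.03 mg/h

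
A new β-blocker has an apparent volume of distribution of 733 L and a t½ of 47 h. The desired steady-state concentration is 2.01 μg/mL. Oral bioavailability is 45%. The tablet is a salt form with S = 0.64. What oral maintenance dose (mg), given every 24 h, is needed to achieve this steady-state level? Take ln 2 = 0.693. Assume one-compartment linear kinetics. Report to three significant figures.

1810 mg

CL = ln 2 · Vd / t½ = 0.693 × 733.0 / 47 = 10.81 L/h
D = CL × Css × τ / F / S = 10.81 × 2.01 × 24 / 0.45 / 0.64 = 1811 mg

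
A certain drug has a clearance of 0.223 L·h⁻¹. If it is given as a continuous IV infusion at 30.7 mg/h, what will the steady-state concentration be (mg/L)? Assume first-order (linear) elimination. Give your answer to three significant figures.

Css = rate / CL = 30.7 / 0.2230 = 137.7 mg/L

138 mg/L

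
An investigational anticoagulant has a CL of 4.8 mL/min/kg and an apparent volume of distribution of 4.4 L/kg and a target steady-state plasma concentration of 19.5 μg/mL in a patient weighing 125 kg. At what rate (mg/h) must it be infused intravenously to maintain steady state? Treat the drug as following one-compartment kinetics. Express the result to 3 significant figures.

702 mg/h

CL = 4.8 mL/min/kg × 125 kg = 600.0 mL/min = 600.0 × 60/1000 = 36.00 L/h
Infusion rate = CL · Css = 36.00 L/h × 19.5 mg/L = 702.0 mg/h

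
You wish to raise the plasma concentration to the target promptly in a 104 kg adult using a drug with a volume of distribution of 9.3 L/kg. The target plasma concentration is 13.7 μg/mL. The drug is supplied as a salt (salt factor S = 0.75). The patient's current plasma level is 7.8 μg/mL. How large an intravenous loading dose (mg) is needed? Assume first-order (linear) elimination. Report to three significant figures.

Vd = 9.3 L/kg × 104 kg = 967.2 L
Concentration deficit ΔC = 13.7 − 7.8 = 5.900 mg/L
LD = Vd × ΔC / S = 967.2 × 5.900 / 0.75 = 7609 mg

7610 mg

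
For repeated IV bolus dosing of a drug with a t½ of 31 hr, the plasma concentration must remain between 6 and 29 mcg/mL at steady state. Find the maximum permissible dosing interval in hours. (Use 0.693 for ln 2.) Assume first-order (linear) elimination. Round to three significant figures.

70.5 h

k = 0.693 / t½ = 0.693 / 31 = 0.02235 h⁻¹
Between IV bolus doses, concentration decays as C = C₀·e^(−kτ), so C_peak/C_trough = e^(kτ).
τ_max = ln(C_peak/C_trough) / k = ln(29/6) / 0.02235 = 1.576 / 0.02235 = 70.51 h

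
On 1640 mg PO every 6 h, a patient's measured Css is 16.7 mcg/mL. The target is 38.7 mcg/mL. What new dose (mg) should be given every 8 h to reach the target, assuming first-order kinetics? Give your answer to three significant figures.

5070 mg

For first-order elimination, Css ∝ F·D/(CL·τ); F and CL are unchanged, so Css ∝ D/τ.
D₂ = D₁ × (Css,target / Css,current) × (τ₂/τ₁) = 1640 × (38.7/16.7) × (8/6) = 5067 mg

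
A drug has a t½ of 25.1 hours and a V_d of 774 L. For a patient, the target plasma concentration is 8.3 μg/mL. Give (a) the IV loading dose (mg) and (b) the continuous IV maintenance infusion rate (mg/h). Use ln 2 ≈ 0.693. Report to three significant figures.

(a) 6420 mg; (b) 177 mg/h

LD = Vd × C = 774.0 × 8.3 = 6424 mg
CL = 0.693 × Vd / t½ = 0.693 × 774.0 / 25.1 = 21.37 L/h
Infusion rate = CL × Css = 21.37 × 8.3 = 177.4 mg/h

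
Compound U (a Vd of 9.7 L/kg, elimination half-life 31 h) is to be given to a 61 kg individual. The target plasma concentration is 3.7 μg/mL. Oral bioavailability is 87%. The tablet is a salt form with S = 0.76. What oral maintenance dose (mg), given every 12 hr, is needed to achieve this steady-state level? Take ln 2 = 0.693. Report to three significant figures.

888 mg

Vd(total) = 61 kg × 9.7 L/kg = 591.7 L
CL = ln 2 · Vd / t½ = 0.693 × 591.7 / 31 = 13.23 L/h
D = CL × Css × τ / F / S = 13.23 × 3.7 × 12 / 0.87 / 0.76 = 888.4 mg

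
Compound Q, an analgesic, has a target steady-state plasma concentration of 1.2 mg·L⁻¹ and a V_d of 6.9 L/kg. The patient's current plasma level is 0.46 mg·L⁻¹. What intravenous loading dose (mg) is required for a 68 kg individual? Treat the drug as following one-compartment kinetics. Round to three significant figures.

Vd(total) = 68 kg × 6.9 L/kg = 469.2 L
The loading dose fills Vd to the target concentration.
Concentration deficit ΔC = 1.2 − 0.46 = 0.7400 mg/L
LD = Vd × ΔC = 469.2 × 0.7400 = 347.2 mg

347 mg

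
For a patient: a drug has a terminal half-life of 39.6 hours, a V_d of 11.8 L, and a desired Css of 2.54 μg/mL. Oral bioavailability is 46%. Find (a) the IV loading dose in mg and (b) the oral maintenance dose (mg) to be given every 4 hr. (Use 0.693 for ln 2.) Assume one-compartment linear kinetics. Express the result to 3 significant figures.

LD = Vd × C = 11.80 × 2.54 = 29.97 mg
CL = 0.693 × Vd / t½ = 0.693 × 11.80 / 39.6 = 0.2065 L/h
D = CL × Css × τ / F = 0.2065 × 2.54 × 4 / 0.46 = 4.561 mg

(a) 30.0 mg; (b) 4.56 mg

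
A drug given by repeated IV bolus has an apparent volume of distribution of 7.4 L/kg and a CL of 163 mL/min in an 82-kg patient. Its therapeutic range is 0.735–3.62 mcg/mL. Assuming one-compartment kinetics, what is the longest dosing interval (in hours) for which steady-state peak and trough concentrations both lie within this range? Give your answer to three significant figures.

Vd(total) = 82 kg × 7.4 L/kg = 606.8 L
CL = 163 mL/min = 163 × 0.06 = 9.780 L/h
k = CL / Vd = 9.780 / 606.8 = 0.01612 h⁻¹
Between IV bolus doses, concentration decays as C = C₀·e^(−kτ), so C_peak/C_trough = e^(kτ).
τ_max = ln(C_peak/C_trough) / k = ln(3.62/0.735) / 0.01612 = 1.594 / 0.01612 = 98.88 h

98.9 h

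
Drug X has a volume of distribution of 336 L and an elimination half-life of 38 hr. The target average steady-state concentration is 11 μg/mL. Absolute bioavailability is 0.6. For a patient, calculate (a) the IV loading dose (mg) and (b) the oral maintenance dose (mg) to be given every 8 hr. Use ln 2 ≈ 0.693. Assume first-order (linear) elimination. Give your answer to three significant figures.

(a) 3700 mg; (b) 899 mg

LD = Vd × C = 336.0 × 11 = 3696 mg
CL = 0.693 × Vd / t½ = 0.693 × 336.0 / 38 = 6.128 L/h
D = CL × Css × τ / F = 6.128 × 11 × 8 / 0.6 = 898.8 mg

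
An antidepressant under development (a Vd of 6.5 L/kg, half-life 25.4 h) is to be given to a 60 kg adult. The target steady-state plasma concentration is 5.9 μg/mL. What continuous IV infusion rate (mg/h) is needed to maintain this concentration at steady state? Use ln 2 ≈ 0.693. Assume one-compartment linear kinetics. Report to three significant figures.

Vd = 6.5 L/kg × 60 kg = 390.0 L
k = 0.693/25.4 = 0.02728 h⁻¹, so CL = k·Vd = 0.02728 × 390.0 = 10.64 L/h
Infusion rate = CL × Css = 10.64 × 5.9 = 62.78 mg/h

62.8 mg/h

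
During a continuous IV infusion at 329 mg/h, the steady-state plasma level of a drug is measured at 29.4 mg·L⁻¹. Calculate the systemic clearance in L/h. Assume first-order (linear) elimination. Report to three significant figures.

11.2 L/h

At steady state, infusion rate = CL × Css, so CL = rate / Css.
CL = 329 / 29.4 = 11.19 L/h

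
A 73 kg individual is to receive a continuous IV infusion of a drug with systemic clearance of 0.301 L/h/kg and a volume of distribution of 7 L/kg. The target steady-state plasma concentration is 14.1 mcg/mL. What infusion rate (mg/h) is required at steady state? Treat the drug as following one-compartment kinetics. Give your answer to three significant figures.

CL = 0.301 L/h/kg × 73 kg = 21.97 L/h
At steady state, infusion rate equals elimination rate: rate in = CL × Css.
R₀ = 21.97 × 14.1 = 309.8 mg/h

310 mg/h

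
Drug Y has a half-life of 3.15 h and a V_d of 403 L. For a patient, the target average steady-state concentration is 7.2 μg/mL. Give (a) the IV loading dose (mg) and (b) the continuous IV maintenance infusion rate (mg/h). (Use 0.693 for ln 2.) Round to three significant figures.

LD = Vd × C = 403.0 × 7.2 = 2902 mg
CL = 0.693 × Vd / t½ = 0.693 × 403.0 / 3.15 = 88.66 L/h
Infusion rate = CL × Css = 88.66 × 7.2 = 638.4 mg/h

(a) 2900 mg; (b) 638 mg/h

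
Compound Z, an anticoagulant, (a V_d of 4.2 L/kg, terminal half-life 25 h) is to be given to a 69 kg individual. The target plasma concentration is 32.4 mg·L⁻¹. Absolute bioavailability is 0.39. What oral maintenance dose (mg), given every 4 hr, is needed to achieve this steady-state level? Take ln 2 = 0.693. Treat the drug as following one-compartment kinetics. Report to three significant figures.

2670 mg

Vd = 4.2 L/kg × 69 kg = 289.8 L
CL = 0.693 × Vd / t½ = 0.693 × 289.8 / 25 = 8.033 L/h
D = CL × Css × τ / F = 8.033 × 32.4 × 4 / 0.39 = 2669 mg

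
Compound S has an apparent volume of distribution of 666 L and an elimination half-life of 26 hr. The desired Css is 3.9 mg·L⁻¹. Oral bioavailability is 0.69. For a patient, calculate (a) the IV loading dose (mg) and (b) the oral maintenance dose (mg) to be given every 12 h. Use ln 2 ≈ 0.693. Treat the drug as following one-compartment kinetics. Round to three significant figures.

LD = Vd × C = 666.0 × 3.9 = 2597 mg
CL = 0.693 × Vd / t½ = 0.693 × 666.0 / 26 = 17.75 L/h
D = CL × Css × τ / F = 17.75 × 3.9 × 12 / 0.69 = 1204 mg

(a) 2600 mg; (b) 1200 mg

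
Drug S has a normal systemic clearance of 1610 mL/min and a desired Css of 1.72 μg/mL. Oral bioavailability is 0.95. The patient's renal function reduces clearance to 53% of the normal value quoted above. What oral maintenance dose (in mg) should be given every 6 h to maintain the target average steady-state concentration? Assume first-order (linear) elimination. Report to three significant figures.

CL = 1610 mL/min × 60/1000 = 96.60 L/h
Patient clearance = 0.53 × 96.60 = 51.20 L/h
D = CL × Css × τ / F = 51.20 × 1.72 × 6 / 0.95 = 556.2 mg

556 mg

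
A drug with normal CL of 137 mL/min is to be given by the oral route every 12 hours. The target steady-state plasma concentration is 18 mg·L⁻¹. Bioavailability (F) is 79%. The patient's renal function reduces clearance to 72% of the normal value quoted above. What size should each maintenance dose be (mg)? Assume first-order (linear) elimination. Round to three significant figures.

CL = 137 mL/min = 137 × 0.06 = 8.220 L/h
Patient clearance = 0.72 × 8.220 = 5.918 L/h
D = CL × Css × τ / F = 5.918 × 18 × 12 / 0.79 = 1618 mg

1620 mg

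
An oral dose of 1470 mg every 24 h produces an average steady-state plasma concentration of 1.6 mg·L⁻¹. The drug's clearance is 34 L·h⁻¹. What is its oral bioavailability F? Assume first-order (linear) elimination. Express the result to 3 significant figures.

0.888

F·D/τ = CL·Css at steady state → F = CL·Css·τ / D.
F = 34 × 1.6 × 24 / 1470 = 0.888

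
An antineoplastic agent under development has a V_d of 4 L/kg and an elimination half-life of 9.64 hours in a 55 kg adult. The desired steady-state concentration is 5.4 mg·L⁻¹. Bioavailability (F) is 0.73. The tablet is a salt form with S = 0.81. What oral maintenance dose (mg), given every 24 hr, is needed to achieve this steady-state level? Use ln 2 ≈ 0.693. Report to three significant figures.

3470 mg

Total Vd = 4 × 55 = 220.0 L
CL = 0.693 × Vd / t½ = 0.693 × 220.0 / 9.64 = 15.82 L/h
D = CL × Css × τ / F / S = 15.82 × 5.4 × 24 / 0.73 / 0.81 = 3467 mg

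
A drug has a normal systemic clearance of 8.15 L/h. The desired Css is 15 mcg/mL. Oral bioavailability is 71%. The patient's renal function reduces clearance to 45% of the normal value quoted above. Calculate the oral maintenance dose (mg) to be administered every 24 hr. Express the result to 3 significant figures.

Patient clearance = 0.45 × 8.150 = 3.668 L/h
D = CL × Css × τ / F = 3.668 × 15 × 24 / 0.71 = 1860 mg

1860 mg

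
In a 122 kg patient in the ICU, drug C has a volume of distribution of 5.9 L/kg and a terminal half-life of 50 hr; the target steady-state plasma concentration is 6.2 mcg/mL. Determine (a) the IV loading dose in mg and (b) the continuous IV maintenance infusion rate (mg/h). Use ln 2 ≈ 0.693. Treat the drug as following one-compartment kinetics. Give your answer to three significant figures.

(a) 4460 mg; (b) 61.9 mg/h

Vd(total) = 122 kg × 5.9 L/kg = 719.8 L
LD = Vd × C = 719.8 × 6.2 = 4463 mg
CL = 0.693 × Vd / t½ = 0.693 × 719.8 / 50 = 9.976 L/h
Infusion rate = CL × Css = 9.976 × 6.2 = 61.85 mg/h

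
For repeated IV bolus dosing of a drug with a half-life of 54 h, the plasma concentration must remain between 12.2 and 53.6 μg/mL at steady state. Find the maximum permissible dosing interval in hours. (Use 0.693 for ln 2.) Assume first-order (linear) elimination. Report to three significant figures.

k = 0.693 / t½ = 0.693 / 54 = 0.01283 h⁻¹
Between IV bolus doses, concentration decays as C = C₀·e^(−kτ), so C_peak/C_trough = e^(kτ).
τ_max = ln(C_peak/C_trough) / k = ln(53.6/12.2) / 0.01283 = 1.480 / 0.01283 = 115.4 h

115 h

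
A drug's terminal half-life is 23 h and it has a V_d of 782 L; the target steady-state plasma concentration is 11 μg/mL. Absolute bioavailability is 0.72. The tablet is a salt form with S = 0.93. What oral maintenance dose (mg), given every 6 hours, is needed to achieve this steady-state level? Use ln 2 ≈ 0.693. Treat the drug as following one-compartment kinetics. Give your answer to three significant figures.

2320 mg

CL = ln 2 · Vd / t½ = 0.693 × 782.0 / 23 = 23.56 L/h
D = CL × Css × τ / F / S = 23.56 × 11 × 6 / 0.72 / 0.93 = 2322 mg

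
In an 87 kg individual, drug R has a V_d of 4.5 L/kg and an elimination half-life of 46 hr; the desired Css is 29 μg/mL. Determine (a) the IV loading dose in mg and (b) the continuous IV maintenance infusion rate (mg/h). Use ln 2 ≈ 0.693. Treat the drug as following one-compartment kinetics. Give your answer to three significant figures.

(a) 11400 mg; (b) 171 mg/h

Vd = 4.5 L/kg × 87 kg = 391.5 L
LD = Vd × C = 391.5 × 29 = 11350 mg
CL = 0.693 × Vd / t½ = 0.693 × 391.5 / 46 = 5.898 L/h
Infusion rate = CL × Css = 5.898 × 29 = 171.0 mg/h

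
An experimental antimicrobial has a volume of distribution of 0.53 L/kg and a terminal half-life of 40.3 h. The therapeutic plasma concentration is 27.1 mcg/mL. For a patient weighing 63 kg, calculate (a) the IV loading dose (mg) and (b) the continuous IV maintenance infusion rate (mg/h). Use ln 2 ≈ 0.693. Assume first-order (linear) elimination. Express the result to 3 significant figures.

Vd = 0.53 L/kg × 63 kg = 33.39 L
LD = Vd × C = 33.39 × 27.1 = 904.9 mg
CL = 0.693 × Vd / t½ = 0.693 × 33.39 / 40.3 = 0.5742 L/h
Infusion rate = CL × Css = 0.5742 × 27.1 = 15.56 mg/h

(a) 905 mg; (b) 15.6 mg/h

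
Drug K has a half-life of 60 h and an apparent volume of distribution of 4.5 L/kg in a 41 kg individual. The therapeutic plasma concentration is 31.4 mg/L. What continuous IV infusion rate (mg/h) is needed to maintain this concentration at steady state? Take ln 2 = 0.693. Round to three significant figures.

Vd(total) = 41 kg × 4.5 L/kg = 184.5 L
CL = 0.693 × Vd / t½ = 0.693 × 184.5 / 60 = 2.131 L/h
Infusion rate = CL × Css = 2.131 × 31.4 = 66.91 mg/h

66.9 mg/h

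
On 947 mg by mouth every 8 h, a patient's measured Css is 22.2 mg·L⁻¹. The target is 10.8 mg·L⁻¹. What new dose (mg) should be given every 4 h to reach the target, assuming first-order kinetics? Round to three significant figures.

With linear kinetics, Css is proportional to dose rate (D/τ) at fixed clearance.
D₂ = D₁ × (Css,target / Css,current) × (τ₂/τ₁) = 947 × (10.8/22.2) × (4/8) = 230.4 mg

230 mg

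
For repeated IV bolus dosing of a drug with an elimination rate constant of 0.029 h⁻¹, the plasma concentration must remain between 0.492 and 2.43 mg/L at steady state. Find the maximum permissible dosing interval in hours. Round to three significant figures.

55.1 h

Between IV bolus doses, concentration decays as C = C₀·e^(−kτ), so C_peak/C_trough = e^(kτ).
τ_max = ln(C_peak/C_trough) / k = ln(2.43/0.492) / 0.02900 = 1.597 / 0.02900 = 55.07 h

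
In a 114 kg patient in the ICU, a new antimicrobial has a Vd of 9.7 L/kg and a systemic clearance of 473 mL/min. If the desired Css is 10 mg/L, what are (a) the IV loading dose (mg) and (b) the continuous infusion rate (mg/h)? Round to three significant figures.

Total Vd = 9.7 × 114 = 1106 L
Loading dose = Vd × C = 1106 × 10 = 11060 mg
Convert clearance: 473 mL/min × 60 min/h ÷ 1000 mL/L = 28.38 L/h
Maintenance infusion rate = CL × Css = 28.38 × 10 = 283.8 mg/h

(a) 11100 mg; (b) 284 mg/h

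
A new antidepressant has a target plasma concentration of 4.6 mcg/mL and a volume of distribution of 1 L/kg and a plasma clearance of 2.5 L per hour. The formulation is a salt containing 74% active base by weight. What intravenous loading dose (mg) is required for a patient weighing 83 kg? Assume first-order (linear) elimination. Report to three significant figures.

516 mg

Vd(total) = 83 kg × 1 L/kg = 83.00 L
LD = Vd × C / S = 83.00 × 4.600 / 0.74 = 515.9 mg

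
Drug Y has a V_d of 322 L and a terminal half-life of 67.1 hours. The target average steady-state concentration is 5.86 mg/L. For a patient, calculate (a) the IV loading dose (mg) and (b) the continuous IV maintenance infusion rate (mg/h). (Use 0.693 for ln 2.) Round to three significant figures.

LD = Vd × C = 322.0 × 5.86 = 1887 mg
CL = 0.693 × Vd / t½ = 0.693 × 322.0 / 67.1 = 3.326 L/h
Infusion rate = CL × Css = 3.326 × 5.86 = 19.49 mg/h

(a) 1890 mg; (b) 19.5 mg/h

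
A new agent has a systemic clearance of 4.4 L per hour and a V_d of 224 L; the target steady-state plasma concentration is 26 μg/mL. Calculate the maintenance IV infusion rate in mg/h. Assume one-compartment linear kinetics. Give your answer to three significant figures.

Infusion rate = CL · Css = 4.400 L/h × 26 mg/L = 114.4 mg/h

114 mg/h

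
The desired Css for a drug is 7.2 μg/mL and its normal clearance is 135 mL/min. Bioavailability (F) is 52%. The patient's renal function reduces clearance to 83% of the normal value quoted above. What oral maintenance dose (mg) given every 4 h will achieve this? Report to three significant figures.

372 mg

CL = 135 mL/min × 60/1000 = 8.100 L/h
Patient clearance = 0.83 × 8.100 = 6.723 L/h
At steady state, dose per interval replaces the amount cleared in that interval: F·D/τ = CL·Css.
D = CL × Css × τ / F = 6.723 × 7.2 × 4 / 0.52 = 372.4 mg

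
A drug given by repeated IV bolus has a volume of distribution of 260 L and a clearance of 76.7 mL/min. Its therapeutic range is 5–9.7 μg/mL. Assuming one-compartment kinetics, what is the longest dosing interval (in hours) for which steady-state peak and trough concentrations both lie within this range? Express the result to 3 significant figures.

Convert clearance: 76.7 mL/min × 60 min/h ÷ 1000 mL/L = 4.602 L/h
k = CL / Vd = 4.602 / 260.0 = 0.01770 h⁻¹
Between IV bolus doses, concentration decays as C = C₀·e^(−kτ), so C_peak/C_trough = e^(kτ).
τ_max = ln(C_peak/C_trough) / k = ln(9.7/5) / 0.01770 = 0.6627 / 0.01770 = 37.44 h

37.4 h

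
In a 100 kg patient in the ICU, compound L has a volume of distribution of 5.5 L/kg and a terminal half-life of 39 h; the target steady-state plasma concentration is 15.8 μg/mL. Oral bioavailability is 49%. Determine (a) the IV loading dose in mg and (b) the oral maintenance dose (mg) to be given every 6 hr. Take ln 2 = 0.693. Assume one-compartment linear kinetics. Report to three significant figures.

Vd = 5.5 L/kg × 100 kg = 550.0 L
LD = Vd × C = 550.0 × 15.8 = 8690 mg
CL = 0.693 × Vd / t½ = 0.693 × 550.0 / 39 = 9.773 L/h
D = CL × Css × τ / F = 9.773 × 15.8 × 6 / 0.49 = 1891 mg

(a) 8690 mg; (b) 1890 mg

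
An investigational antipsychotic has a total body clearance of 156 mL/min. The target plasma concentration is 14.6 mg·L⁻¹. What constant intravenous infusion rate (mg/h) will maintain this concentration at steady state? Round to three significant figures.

137 mg/h

CL = 156 mL/min = 156 × 0.06 = 9.360 L/h
At steady state, infusion rate equals elimination rate: rate in = CL × Css.
Infusion rate = CL · Css = 9.360 L/h × 14.6 mg/L = 136.7 mg/h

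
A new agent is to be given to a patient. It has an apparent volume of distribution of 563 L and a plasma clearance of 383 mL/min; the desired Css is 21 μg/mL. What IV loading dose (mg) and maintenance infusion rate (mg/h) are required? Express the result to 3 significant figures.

(a) 11800 mg; (b) 483 mg/h

Loading dose = Vd × C = 563.0 × 21 = 11820 mg
CL = 383 mL/min × 60/1000 = 22.98 L/h
Maintenance infusion rate = CL × Css = 22.98 × 21 = 482.6 mg/h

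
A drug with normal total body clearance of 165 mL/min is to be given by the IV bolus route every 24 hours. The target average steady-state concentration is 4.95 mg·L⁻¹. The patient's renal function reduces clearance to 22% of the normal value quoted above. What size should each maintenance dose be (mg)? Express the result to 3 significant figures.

259 mg

CL = 165 mL/min × 60/1000 = 9.900 L/h
Patient clearance = 0.22 × 9.900 = 2.178 L/h
At steady state, dose per interval replaces the amount cleared in that interval: D/τ = CL·Css.
D = CL × Css × τ = 2.178 × 4.95 × 24 = 258.7 mg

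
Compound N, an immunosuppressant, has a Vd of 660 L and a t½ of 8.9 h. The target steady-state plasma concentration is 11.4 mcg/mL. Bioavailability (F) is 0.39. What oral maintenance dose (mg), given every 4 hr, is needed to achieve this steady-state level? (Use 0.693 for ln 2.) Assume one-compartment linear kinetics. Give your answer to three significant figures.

k = 0.693/8.9 = 0.07787 h⁻¹, so CL = k·Vd = 0.07787 × 660.0 = 51.39 L/h
D = CL × Css × τ / F = 51.39 × 11.4 × 4 / 0.39 = 6009 mg

6010 mg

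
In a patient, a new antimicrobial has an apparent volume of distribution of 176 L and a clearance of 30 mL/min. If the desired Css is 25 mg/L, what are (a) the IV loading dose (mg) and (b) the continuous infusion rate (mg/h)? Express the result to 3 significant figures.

(a) 4400 mg; (b) 45.0 mg/h

Loading: fill Vd to C_target → 176.0 L × 25 mg/L = 4400 mg
Convert clearance: 30 mL/min × 60 min/h ÷ 1000 mL/L = 1.800 L/h
Maintenance infusion rate = CL × Css = 1.800 × 25 = 45.00 mg/h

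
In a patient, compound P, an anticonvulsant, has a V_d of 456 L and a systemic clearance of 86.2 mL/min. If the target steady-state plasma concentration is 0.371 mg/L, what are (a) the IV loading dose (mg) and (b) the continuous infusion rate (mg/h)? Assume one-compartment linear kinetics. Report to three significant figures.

LD = Vd · C_target = 456.0 × 0.371 = 169.2 mg
CL = 86.2 mL/min = 86.2 × 0.06 = 5.172 L/h
Maintenance infusion rate = CL × Css = 5.172 × 0.371 = 1.919 mg/h

(a) 169 mg; (b) 1.92 mg/h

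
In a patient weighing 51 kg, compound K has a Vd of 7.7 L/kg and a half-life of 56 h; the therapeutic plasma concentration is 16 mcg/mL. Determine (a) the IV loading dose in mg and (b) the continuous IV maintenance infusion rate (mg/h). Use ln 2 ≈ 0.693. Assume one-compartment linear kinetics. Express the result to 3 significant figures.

Vd = 7.7 L/kg × 51 kg = 392.7 L
LD = Vd × C = 392.7 × 16 = 6283 mg
CL = 0.693 × Vd / t½ = 0.693 × 392.7 / 56 = 4.860 L/h
Infusion rate = CL × Css = 4.860 × 16 = 77.76 mg/h

(a) 6280 mg; (b) 77.8 mg/h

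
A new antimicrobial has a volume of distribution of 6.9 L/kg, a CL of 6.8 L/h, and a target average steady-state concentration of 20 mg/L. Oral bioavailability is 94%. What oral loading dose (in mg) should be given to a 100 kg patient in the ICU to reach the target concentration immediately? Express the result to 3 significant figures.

14700 mg

Total Vd = 6.9 × 100 = 690.0 L
LD = Vd × C / F = 690.0 × 20.00 / 0.94 = 14680 mg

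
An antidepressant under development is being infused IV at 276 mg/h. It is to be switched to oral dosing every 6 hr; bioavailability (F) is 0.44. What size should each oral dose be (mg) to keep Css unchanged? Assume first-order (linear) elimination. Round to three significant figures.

To maintain the same Css, the systemic dosing rate must be unchanged: F·D/τ = infusion rate.
D = rate × τ / F = 276 × 6 / 0.44 = 3764 mg

3760 mg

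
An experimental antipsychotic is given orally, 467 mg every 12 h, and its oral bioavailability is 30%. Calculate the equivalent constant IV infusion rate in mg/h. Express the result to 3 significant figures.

11.7 mg/h

Equivalent systemic input: infusion rate = F·D/τ.
Rate = 0.3 × 467 / 12 = 11.68 mg/h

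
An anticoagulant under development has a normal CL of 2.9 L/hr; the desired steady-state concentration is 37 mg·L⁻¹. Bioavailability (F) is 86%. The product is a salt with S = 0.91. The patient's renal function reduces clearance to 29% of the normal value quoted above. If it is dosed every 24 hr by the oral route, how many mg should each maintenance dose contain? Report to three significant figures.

Patient clearance = 0.29 × 2.900 = 0.8410 L/h
D = CL × Css × τ / F / S = 0.8410 × 37 × 24 / 0.86 / 0.91 = 954.3 mg

954 mg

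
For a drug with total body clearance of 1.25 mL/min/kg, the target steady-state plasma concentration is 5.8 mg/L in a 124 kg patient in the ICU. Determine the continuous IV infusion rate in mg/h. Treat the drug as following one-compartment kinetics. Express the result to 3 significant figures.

53.9 mg/h

CL = 1.25 mL/min/kg × 124 kg = 155.0 mL/min = 155.0 × 60/1000 = 9.300 L/h
R₀ = 9.300 × 5.8 = 53.94 mg/h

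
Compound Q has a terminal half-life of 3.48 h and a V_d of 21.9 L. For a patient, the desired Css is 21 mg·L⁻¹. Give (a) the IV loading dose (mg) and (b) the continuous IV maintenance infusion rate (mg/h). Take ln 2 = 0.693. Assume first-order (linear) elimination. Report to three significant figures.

(a) 460 mg; (b) 91.6 mg/h

LD = Vd × C = 21.90 × 21 = 459.9 mg
CL = 0.693 × Vd / t½ = 0.693 × 21.90 / 3.48 = 4.361 L/h
Infusion rate = CL × Css = 4.361 × 21 = 91.58 mg/h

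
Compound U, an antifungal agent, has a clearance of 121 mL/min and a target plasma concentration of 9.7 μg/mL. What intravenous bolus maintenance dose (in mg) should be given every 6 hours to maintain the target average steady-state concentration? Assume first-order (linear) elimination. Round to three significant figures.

CL = 121 mL/min = 121 × 0.06 = 7.260 L/h
At steady state, dose per interval replaces the amount cleared in that interval: D/τ = CL·Css.
D = CL × Css × τ = 7.260 × 9.7 × 6 = 422.5 mg

423 mg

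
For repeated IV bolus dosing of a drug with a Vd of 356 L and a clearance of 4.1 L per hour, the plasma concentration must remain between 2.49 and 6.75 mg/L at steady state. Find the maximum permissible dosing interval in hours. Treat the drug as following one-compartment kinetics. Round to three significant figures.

k = CL / Vd = 4.100 / 356.0 = 0.01152 h⁻¹
Between IV bolus doses, concentration decays as C = C₀·e^(−kτ), so C_peak/C_trough = e^(kτ).
τ_max = ln(C_peak/C_trough) / k = ln(6.75/2.49) / 0.01152 = 0.9973 / 0.01152 = 86.57 h

86.6 h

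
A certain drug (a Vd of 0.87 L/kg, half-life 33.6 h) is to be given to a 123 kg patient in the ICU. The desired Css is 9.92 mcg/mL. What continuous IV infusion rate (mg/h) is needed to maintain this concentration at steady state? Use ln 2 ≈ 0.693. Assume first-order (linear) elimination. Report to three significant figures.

21.9 mg/h

Total Vd = 0.87 × 123 = 107.0 L
k = 0.693/33.6 = 0.02063 h⁻¹, so CL = k·Vd = 0.02063 × 107.0 = 2.207 L/h
Infusion rate = CL × Css = 2.207 × 9.92 = 21.89 mg/h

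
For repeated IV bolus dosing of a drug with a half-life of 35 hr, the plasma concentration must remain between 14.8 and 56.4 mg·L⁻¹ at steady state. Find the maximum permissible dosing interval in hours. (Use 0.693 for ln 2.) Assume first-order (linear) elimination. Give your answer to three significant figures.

67.6 h

k = 0.693 / t½ = 0.693 / 35 = 0.01980 h⁻¹
Between IV bolus doses, concentration decays as C = C₀·e^(−kτ), so C_peak/C_trough = e^(kτ).
τ_max = ln(C_peak/C_trough) / k = ln(56.4/14.8) / 0.01980 = 1.338 / 0.01980 = 67.58 h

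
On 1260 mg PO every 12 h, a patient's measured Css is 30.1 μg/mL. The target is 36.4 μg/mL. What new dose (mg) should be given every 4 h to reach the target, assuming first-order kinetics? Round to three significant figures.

For first-order elimination, Css ∝ F·D/(CL·τ); F and CL are unchanged, so Css ∝ D/τ.
D₂ = D₁ × (Css,target / Css,current) × (τ₂/τ₁) = 1260 × (36.4/30.1) × (4/12) = 507.9 mg

508 mg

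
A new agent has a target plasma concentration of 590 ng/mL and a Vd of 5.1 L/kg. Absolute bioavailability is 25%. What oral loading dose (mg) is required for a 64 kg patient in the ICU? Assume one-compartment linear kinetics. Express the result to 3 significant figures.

Vd = 5.1 L/kg × 64 kg = 326.4 L
C = 590 ng/mL = 0.5900 mg/L
The loading dose fills Vd to the target concentration.
LD = Vd × C / F = 326.4 × 0.5900 / 0.25 = 770.3 mg

770 mg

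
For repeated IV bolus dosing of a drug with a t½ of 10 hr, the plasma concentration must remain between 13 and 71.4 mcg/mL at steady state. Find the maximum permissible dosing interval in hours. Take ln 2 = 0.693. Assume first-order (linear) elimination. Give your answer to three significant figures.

k = 0.693 / t½ = 0.693 / 10 = 0.06930 h⁻¹
Between IV bolus doses, concentration decays as C = C₀·e^(−kτ), so C_peak/C_trough = e^(kτ).
τ_max = ln(C_peak/C_trough) / k = ln(71.4/13) / 0.06930 = 1.703 / 0.06930 = 24.57 h

24.6 h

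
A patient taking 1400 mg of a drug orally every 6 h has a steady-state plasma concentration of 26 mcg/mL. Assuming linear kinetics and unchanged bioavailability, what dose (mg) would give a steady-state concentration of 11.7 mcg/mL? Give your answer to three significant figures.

630 mg

For first-order elimination, Css ∝ F·D/(CL·τ); F and CL are unchanged, so Css ∝ D/τ.
D₂ = D₁ × (Css,target / Css,current) = 1400 × 11.7/26 = 630.0 mg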